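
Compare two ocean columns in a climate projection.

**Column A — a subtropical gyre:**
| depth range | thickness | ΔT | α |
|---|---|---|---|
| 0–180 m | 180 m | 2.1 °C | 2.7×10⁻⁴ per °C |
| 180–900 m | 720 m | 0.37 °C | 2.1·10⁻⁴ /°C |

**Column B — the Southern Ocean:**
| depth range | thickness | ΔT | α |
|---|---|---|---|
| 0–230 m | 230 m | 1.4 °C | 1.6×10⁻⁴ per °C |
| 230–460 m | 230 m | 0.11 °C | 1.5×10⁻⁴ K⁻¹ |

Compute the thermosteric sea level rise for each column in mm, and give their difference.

A: 160 mm; B: 55 mm; difference 100 mm

A Layer 1: 2.7×10⁻⁴ × 2.1 × 180 = 0.10206 m
A Layer 2: 0.37 × 720 × 2.1×10⁻⁴ = 0.055944 m
A total: 0.158004 m
B 1.6×10⁻⁴ × 230 × 1.4 = 0.05152 m
B 230–460 m: 230 × 1.5×10⁻⁴ × 0.11 = 0.003795 m
B total: 0.055315 m
Difference: 0.158004 − 0.055315 = 0.102689 m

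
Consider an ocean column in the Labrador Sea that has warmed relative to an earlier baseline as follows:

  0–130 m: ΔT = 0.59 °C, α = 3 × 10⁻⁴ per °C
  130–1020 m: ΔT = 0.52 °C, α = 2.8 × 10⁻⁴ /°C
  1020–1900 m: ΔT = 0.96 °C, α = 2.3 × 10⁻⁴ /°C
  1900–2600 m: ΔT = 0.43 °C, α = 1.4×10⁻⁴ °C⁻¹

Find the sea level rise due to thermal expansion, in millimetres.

Layer 1: 130 × 0.59 × 3×10⁻⁴ = 0.02301 m
Layer 2: 2.8×10⁻⁴ × 0.52 × 890 = 0.129584 m
880 × 2.3×10⁻⁴ × 0.96 = 0.194304 m
1.4×10⁻⁴ × 700 × 0.43 = 0.04214 m
Δh = 0.02301 + 0.129584 + 0.194304 + 0.04214 = 0.389038 m ≈ 389 mm

Δh = 389 mm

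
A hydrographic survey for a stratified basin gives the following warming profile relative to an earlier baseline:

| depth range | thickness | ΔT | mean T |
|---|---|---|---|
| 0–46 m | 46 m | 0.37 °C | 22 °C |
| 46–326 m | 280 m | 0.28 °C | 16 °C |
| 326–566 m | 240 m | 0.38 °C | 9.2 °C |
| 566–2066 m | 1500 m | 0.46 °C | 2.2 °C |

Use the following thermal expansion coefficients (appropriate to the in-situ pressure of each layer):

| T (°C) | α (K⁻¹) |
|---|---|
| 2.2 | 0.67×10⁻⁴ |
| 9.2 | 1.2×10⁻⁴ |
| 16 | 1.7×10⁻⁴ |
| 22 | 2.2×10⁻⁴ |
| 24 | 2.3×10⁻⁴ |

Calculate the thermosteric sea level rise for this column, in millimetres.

Layer 1 at 22 °C → α = 2.2×10⁻⁴ K⁻¹
Layer 2 at 16 °C → α = 1.7×10⁻⁴ K⁻¹
Layer 3 at 9.2 °C → α = 1.2×10⁻⁴ K⁻¹
Layer 4 at 2.2 °C → α = 0.67×10⁻⁴ K⁻¹
2.2×10⁻⁴ × 0.37 × 46 = 0.0037444 m
Layer 2: 280 × 0.28 × 1.7×10⁻⁴ = 0.013328 m
326–566 m: 240 × 0.38 × 1.2×10⁻⁴ = 0.010944 m
566–2066 m: 0.67×10⁻⁴ × 1500 × 0.46 = 0.04623 m
Δh = 0.0037444 + 0.013328 + 0.010944 + 0.04623 = 0.0742464 m ≈ 74.2 mm

74.2 mm of thermosteric rise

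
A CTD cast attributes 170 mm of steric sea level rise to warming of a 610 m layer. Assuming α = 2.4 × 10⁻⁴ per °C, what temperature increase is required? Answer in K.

ΔT = Δh/(αH) = 0.17 / (2.4×10⁻⁴ × 610) ≈ 1.161 K

about 1.16 K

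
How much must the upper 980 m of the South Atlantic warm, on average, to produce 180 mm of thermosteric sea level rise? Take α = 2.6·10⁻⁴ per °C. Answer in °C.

about 0.706 °C

ΔT = Δh/(αH) = 0.18 / (2.6×10⁻⁴ × 980) ≈ 0.7064 °C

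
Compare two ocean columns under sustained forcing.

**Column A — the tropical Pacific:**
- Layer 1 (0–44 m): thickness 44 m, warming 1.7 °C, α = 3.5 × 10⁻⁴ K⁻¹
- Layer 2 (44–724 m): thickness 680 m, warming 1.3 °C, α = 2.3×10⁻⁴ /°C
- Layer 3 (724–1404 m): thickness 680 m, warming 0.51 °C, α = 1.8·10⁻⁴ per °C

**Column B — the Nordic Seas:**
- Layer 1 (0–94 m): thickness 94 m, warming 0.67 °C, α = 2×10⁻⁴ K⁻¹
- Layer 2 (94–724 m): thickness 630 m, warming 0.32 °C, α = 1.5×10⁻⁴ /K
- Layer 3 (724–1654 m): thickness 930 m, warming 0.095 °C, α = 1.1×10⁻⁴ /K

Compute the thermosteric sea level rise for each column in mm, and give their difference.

A: 290 mm; B: 53 mm; difference 240 mm

A 0–44 m: 1.7 × 3.5×10⁻⁴ × 44 = 0.02618 m
A Layer 2: 2.3×10⁻⁴ × 1.3 × 680 = 0.20332 m
A 0.51 × 680 × 1.8×10⁻⁴ = 0.062424 m
A total: 0.291924 m
B Layer 1: 2×10⁻⁴ × 94 × 0.67 = 0.012596 m
B Layer 2: 0.32 × 1.5×10⁻⁴ × 630 = 0.03024 m
B 930 × 1.1×10⁻⁴ × 0.095 = 0.0097185 m
B total: 0.0525545 m
Difference: 0.291924 − 0.0525545 = 0.2393695 m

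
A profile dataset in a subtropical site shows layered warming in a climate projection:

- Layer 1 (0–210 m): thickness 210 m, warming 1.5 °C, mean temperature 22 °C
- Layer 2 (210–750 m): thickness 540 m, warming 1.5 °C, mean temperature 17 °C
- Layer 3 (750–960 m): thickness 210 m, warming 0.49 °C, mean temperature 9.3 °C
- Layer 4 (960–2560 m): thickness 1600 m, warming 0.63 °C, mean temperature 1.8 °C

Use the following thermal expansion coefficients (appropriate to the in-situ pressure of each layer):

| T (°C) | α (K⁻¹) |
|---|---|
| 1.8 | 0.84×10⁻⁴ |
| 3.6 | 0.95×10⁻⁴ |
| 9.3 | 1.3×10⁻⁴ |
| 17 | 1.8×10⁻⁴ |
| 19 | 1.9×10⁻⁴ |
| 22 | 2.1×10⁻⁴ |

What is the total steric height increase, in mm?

310 mm of thermosteric rise

Layer 1 at 22 °C → α = 2.1×10⁻⁴ K⁻¹
Layer 2 at 17 °C → α = 1.8×10⁻⁴ K⁻¹
Layer 3 at 9.3 °C → α = 1.3×10⁻⁴ K⁻¹
Layer 4 at 1.8 °C → α = 0.84×10⁻⁴ K⁻¹
Layer 1: 210 × 2.1×10⁻⁴ × 1.5 = 0.06615 m
210–750 m: 1.5 × 540 × 1.8×10⁻⁴ = 0.14580 m
210 × 0.49 × 1.3×10⁻⁴ = 0.013377 m
Layer 4: 0.63 × 1600 × 0.84×10⁻⁴ = 0.084672 m
Δh = 0.06615 + 0.14580 + 0.013377 + 0.084672 = 0.309999 m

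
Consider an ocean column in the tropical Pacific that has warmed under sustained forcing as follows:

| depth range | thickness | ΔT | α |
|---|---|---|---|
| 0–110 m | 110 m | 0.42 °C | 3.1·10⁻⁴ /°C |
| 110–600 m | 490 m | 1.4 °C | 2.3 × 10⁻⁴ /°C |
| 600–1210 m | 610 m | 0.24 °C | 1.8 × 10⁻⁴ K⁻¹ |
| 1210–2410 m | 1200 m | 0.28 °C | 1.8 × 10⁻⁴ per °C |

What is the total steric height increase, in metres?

Layer 1: 3.1×10⁻⁴ × 110 × 0.42 = 0.014322 m
110–600 m: 1.4 × 490 × 2.3×10⁻⁴ = 0.15778 m
Layer 3: 610 × 1.8×10⁻⁴ × 0.24 = 0.026352 m
0.28 × 1.8×10⁻⁴ × 1200 = 0.06048 m
Δh = 0.014322 + 0.15778 + 0.026352 + 0.06048 = 0.258934 m ≈ 0.259 m

0.259 m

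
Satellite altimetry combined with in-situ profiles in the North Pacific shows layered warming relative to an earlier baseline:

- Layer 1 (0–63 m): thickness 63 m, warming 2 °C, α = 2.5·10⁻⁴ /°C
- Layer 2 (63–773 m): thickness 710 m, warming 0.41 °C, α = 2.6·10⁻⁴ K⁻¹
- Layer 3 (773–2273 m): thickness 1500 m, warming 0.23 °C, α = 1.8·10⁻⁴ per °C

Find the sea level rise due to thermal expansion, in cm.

Δh ≈ 17 cm

Layer 1: 2.5×10⁻⁴ × 63 × 2 = 0.03150 m
Layer 2: 2.6×10⁻⁴ × 0.41 × 710 = 0.075686 m
773–2273 m: 1500 × 1.8×10⁻⁴ × 0.23 = 0.06210 m
Δh = 0.03150 + 0.075686 + 0.06210 = 0.169286 m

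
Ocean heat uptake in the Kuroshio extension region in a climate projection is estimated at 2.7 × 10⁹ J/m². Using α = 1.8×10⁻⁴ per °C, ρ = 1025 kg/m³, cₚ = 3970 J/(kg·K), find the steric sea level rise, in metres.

Δh = αQ/(ρcₚ) = 1.8×10⁻⁴ × 2.7×10⁹ / (1025 × 3970) ≈ 0.11943 m

0.119 m of thermosteric rise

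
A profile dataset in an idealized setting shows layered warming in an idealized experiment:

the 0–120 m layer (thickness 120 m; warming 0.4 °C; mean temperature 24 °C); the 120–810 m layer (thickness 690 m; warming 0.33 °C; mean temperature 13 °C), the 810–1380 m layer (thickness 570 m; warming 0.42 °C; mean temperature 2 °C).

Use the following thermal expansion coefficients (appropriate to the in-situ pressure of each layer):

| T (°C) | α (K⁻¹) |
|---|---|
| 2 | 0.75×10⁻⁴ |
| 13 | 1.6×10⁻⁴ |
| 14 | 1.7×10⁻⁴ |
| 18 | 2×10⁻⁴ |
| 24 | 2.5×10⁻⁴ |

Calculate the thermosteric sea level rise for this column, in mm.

Δh = 66.4 mm

Layer 1 at 24 °C → α = 2.5×10⁻⁴ K⁻¹
Layer 2 at 13 °C → α = 1.6×10⁻⁴ K⁻¹
Layer 3 at 2 °C → α = 0.75×10⁻⁴ K⁻¹
Layer 1: 0.4 × 2.5×10⁻⁴ × 120 = 0.01200 m
Layer 2: 690 × 0.33 × 1.6×10⁻⁴ = 0.036432 m
0.75×10⁻⁴ × 570 × 0.42 = 0.017955 m
Δh = 0.01200 + 0.036432 + 0.017955 = 0.066387 m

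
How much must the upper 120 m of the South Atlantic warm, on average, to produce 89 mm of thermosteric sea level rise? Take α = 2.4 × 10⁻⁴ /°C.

ΔT ≈ 3.09 K

ΔT = Δh/(αH) = 0.089 / (2.4×10⁻⁴ × 120) ≈ 3.090 K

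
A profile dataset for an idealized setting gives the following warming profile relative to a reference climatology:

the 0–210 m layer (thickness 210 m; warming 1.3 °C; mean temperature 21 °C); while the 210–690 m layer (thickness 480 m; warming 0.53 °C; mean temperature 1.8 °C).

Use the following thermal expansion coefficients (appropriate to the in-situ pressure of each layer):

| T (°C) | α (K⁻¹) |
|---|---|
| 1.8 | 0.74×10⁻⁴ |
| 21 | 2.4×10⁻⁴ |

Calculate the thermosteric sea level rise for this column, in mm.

Layer 1 at 21 °C → α = 2.4×10⁻⁴ K⁻¹
Layer 2 at 1.8 °C → α = 0.74×10⁻⁴ K⁻¹
Layer 1: 1.3 × 210 × 2.4×10⁻⁴ = 0.06552 m
Layer 2: 0.53 × 0.74×10⁻⁴ × 480 = 0.0188256 m
Δh = 0.06552 + 0.0188256 = 0.0843456 m ≈ 84.3 mm

about 84.3 mm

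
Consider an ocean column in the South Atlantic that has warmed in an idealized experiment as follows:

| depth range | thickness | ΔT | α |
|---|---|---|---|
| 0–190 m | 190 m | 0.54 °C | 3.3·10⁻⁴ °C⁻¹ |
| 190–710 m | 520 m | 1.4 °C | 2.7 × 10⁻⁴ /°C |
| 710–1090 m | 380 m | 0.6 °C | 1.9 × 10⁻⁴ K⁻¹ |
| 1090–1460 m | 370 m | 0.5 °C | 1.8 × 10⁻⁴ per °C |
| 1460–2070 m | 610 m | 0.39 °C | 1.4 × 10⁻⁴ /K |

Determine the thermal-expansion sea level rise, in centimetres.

0–190 m: 190 × 3.3×10⁻⁴ × 0.54 = 0.033858 m
520 × 2.7×10⁻⁴ × 1.4 = 0.19656 m
1.9×10⁻⁴ × 0.6 × 380 = 0.04332 m
1.8×10⁻⁴ × 370 × 0.5 = 0.03330 m
0.39 × 610 × 1.4×10⁻⁴ = 0.033306 m
Δh = 0.033858 + 0.19656 + 0.04332 + 0.03330 + 0.033306 = 0.340344 m ≈ 34 cm

34 cm of thermosteric rise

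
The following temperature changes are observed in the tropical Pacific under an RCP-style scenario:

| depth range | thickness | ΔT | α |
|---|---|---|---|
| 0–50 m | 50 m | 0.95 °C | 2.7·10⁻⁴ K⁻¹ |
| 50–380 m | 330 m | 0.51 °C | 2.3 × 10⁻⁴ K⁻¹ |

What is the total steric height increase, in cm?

2.7×10⁻⁴ × 50 × 0.95 = 0.012825 m
Layer 2: 0.51 × 2.3×10⁻⁴ × 330 = 0.038709 m
Δh = 0.012825 + 0.038709 = 0.051534 m ≈ 5.15 cm

Δh ≈ 5.15 cm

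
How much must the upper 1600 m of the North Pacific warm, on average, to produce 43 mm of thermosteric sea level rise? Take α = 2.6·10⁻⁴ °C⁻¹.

ΔT = Δh/(αH) = 0.043 / (2.6×10⁻⁴ × 1600) ≈ 0.1034 °C

ΔT ≈ 0.103 °C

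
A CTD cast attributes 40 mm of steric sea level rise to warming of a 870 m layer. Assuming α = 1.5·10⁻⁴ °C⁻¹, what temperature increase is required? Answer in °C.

ΔT = Δh/(αH) = 0.04 / (1.5×10⁻⁴ × 870) ≈ 0.3065 °C

ΔT ≈ 0.307 °C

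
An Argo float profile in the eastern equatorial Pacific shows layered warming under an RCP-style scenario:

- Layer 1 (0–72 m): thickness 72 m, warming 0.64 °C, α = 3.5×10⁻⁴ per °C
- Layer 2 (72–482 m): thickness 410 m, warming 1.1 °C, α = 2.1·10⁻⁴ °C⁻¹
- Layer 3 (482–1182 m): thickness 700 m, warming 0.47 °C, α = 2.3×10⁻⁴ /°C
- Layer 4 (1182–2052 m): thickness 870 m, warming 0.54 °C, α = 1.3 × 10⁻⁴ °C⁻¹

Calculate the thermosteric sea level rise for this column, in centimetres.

25 cm of thermosteric rise

0–72 m: 3.5×10⁻⁴ × 0.64 × 72 = 0.016128 m
410 × 1.1 × 2.1×10⁻⁴ = 0.09471 m
482–1182 m: 2.3×10⁻⁴ × 700 × 0.47 = 0.07567 m
1182–2052 m: 0.54 × 870 × 1.3×10⁻⁴ = 0.061074 m
Δh = 0.016128 + 0.09471 + 0.07567 + 0.061074 = 0.247582 m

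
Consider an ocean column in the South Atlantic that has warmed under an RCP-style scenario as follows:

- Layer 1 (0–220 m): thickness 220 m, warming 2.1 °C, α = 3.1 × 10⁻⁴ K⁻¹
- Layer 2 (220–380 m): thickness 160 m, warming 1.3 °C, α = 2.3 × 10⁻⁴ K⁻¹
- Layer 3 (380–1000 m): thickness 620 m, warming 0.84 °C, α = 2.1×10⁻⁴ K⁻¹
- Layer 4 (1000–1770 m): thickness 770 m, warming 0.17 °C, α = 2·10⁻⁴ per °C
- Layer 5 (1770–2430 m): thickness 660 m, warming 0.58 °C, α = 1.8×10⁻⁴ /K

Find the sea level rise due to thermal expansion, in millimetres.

396 mm of thermosteric rise

0–220 m: 2.1 × 220 × 3.1×10⁻⁴ = 0.14322 m
2.3×10⁻⁴ × 1.3 × 160 = 0.04784 m
Layer 3: 0.84 × 620 × 2.1×10⁻⁴ = 0.109368 m
0.17 × 770 × 2×10⁻⁴ = 0.02618 m
0.58 × 1.8×10⁻⁴ × 660 = 0.068904 m
Δh = 0.14322 + 0.04784 + 0.109368 + 0.02618 + 0.068904 = 0.395512 m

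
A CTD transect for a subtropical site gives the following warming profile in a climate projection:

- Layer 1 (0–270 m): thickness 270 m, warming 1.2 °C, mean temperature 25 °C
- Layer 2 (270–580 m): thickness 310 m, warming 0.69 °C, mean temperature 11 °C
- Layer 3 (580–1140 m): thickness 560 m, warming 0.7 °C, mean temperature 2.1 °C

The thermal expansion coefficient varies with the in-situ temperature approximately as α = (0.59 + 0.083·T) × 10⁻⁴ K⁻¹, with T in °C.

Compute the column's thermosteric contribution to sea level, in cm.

Layer 1: α = (0.59 + 0.083×25)×10⁻⁴ = 2.665×10⁻⁴ K⁻¹
Layer 2: α = (0.59 + 0.083×11)×10⁻⁴ = 1.503×10⁻⁴ K⁻¹
Layer 3: α = (0.59 + 0.083×2.1)×10⁻⁴ = 0.7643×10⁻⁴ K⁻¹
2.665×10⁻⁴ × 1.2 × 270 = 0.086346 m
270–580 m: 310 × 0.69 × 1.503×10⁻⁴ = 0.03214917 m
580–1140 m: 0.7643×10⁻⁴ × 560 × 0.7 = 0.02996056 m
Δh = 0.086346 + 0.03214917 + 0.02996056 = 0.14845573 m ≈ 14.8 cm

Δh = 14.8 cm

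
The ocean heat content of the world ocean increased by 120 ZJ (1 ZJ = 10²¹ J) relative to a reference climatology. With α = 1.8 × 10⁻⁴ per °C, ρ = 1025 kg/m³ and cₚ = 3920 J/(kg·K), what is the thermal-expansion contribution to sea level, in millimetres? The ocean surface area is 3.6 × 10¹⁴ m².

Δh ≈ 14.9 mm

Per unit area: Q = 120×10²¹ / (3.6×10¹⁴) ≈ 3.333×10⁸ J/m²
Δh = αQ/(ρcₚ) = 1.8×10⁻⁴ × 3.333×10⁸ / (1025 × 3920) ≈ 0.014931 m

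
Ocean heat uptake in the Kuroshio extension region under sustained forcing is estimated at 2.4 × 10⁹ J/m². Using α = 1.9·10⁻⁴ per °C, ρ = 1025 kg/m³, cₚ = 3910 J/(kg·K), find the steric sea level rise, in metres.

Δh = 0.11 m

Δh = αQ/(ρcₚ) = 1.9×10⁻⁴ × 2.4×10⁹ / (1025 × 3910) ≈ 0.11378 m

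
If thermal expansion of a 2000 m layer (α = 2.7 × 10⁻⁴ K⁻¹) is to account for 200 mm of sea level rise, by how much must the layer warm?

about 0.37 °C

ΔT = Δh/(αH) = 0.2 / (2.7×10⁻⁴ × 2000) ≈ 0.3704 °C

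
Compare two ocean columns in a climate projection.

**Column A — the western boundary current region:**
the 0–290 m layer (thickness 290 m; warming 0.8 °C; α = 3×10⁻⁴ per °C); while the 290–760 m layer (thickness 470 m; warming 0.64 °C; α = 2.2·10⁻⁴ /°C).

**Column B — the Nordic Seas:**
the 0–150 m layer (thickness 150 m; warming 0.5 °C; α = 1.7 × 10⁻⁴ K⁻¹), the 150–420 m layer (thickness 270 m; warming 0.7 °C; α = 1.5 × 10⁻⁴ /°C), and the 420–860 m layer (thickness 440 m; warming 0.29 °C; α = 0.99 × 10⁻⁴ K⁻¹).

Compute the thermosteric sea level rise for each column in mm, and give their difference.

A 0.8 × 3×10⁻⁴ × 290 = 0.06960 m
A Layer 2: 2.2×10⁻⁴ × 470 × 0.64 = 0.066176 m
A total: 0.135776 m
B 150 × 1.7×10⁻⁴ × 0.5 = 0.01275 m
B 270 × 1.5×10⁻⁴ × 0.7 = 0.02835 m
B 0.99×10⁻⁴ × 440 × 0.29 = 0.0126324 m
B total: 0.0537324 m
Difference: 0.135776 − 0.0537324 = 0.0820436 m

Δh_A ≈ 136 mm, Δh_B ≈ 53.7 mm; difference ≈ 82.0 mm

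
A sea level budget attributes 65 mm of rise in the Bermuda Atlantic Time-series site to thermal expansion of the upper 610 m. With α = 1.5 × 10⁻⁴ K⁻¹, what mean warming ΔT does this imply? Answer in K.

0.71 K

ΔT = Δh/(αH) = 0.065 / (1.5×10⁻⁴ × 610) ≈ 0.7104 K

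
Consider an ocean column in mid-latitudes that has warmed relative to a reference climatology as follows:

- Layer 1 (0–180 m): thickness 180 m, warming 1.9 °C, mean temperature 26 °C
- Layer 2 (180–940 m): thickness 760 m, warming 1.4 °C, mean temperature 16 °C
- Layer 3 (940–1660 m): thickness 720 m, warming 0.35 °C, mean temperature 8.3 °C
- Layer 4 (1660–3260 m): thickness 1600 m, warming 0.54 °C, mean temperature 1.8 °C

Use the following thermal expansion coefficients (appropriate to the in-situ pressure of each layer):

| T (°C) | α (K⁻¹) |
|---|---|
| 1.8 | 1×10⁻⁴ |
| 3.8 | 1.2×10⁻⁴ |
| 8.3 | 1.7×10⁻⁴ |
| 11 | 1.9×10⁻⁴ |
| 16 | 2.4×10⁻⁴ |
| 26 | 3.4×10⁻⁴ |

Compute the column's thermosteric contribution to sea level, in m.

Layer 1 at 26 °C → α = 3.4×10⁻⁴ K⁻¹
Layer 2 at 16 °C → α = 2.4×10⁻⁴ K⁻¹
Layer 3 at 8.3 °C → α = 1.7×10⁻⁴ K⁻¹
Layer 4 at 1.8 °C → α = 1×10⁻⁴ K⁻¹
Layer 1: 1.9 × 180 × 3.4×10⁻⁴ = 0.11628 m
2.4×10⁻⁴ × 760 × 1.4 = 0.25536 m
1.7×10⁻⁴ × 0.35 × 720 = 0.04284 m
1×10⁻⁴ × 0.54 × 1600 = 0.08640 m
Δh = 0.11628 + 0.25536 + 0.04284 + 0.08640 = 0.50088 m ≈ 0.501 m

0.501 m of thermosteric rise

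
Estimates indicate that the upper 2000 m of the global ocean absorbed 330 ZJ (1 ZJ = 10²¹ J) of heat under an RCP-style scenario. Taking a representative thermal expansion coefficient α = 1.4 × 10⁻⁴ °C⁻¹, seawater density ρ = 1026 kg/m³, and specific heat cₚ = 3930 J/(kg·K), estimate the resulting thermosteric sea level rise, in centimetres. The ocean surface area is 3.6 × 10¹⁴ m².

Per unit area: Q = 330×10²¹ / (3.6×10¹⁴) ≈ 9.167×10⁸ J/m²
Δh = αQ/(ρcₚ) = 1.4×10⁻⁴ × 9.167×10⁸ / (1026 × 3930) ≈ 0.031828 m

3.18 cm of thermosteric rise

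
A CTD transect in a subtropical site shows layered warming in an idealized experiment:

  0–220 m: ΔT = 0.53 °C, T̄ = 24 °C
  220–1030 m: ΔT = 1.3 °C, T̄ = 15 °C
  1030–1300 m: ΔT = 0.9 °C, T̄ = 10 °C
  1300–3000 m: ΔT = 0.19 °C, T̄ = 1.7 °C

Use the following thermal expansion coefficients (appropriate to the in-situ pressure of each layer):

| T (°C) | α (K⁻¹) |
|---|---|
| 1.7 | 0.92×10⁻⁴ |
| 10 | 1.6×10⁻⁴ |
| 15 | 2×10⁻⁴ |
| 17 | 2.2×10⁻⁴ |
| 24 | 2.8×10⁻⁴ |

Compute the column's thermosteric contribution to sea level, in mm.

312 mm

Layer 1 at 24 °C → α = 2.8×10⁻⁴ K⁻¹
Layer 2 at 15 °C → α = 2×10⁻⁴ K⁻¹
Layer 3 at 10 °C → α = 1.6×10⁻⁴ K⁻¹
Layer 4 at 1.7 °C → α = 0.92×10⁻⁴ K⁻¹
220 × 0.53 × 2.8×10⁻⁴ = 0.032648 m
Layer 2: 2×10⁻⁴ × 1.3 × 810 = 0.21060 m
Layer 3: 1.6×10⁻⁴ × 270 × 0.9 = 0.03888 m
1700 × 0.92×10⁻⁴ × 0.19 = 0.029716 m
Δh = 0.032648 + 0.21060 + 0.03888 + 0.029716 = 0.311844 m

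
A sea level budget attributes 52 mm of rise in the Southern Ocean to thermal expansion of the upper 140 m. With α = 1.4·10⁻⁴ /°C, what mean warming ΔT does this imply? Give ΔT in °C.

ΔT = Δh/(αH) = 0.052 / (1.4×10⁻⁴ × 140) ≈ 2.653 °C

about 2.65 °C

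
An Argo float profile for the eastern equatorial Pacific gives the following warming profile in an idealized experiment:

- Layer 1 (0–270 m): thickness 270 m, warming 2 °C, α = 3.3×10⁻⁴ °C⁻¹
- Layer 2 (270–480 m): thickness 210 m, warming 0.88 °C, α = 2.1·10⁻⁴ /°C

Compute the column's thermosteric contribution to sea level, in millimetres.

Δh = 217 mm

Layer 1: 270 × 2 × 3.3×10⁻⁴ = 0.17820 m
270–480 m: 0.88 × 210 × 2.1×10⁻⁴ = 0.038808 m
Δh = 0.17820 + 0.038808 = 0.217008 m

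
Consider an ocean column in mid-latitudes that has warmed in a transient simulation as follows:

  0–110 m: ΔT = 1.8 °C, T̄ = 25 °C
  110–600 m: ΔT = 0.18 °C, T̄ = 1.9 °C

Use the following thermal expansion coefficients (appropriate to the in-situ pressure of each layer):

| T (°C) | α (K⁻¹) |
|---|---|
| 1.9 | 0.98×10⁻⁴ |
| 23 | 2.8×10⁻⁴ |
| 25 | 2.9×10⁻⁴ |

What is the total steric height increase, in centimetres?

Δh = 6.6 cm

Layer 1 at 25 °C → α = 2.9×10⁻⁴ K⁻¹
Layer 2 at 1.9 °C → α = 0.98×10⁻⁴ K⁻¹
Layer 1: 110 × 1.8 × 2.9×10⁻⁴ = 0.05742 m
490 × 0.18 × 0.98×10⁻⁴ = 0.0086436 m
Δh = 0.05742 + 0.0086436 = 0.0660636 m ≈ 6.6 cm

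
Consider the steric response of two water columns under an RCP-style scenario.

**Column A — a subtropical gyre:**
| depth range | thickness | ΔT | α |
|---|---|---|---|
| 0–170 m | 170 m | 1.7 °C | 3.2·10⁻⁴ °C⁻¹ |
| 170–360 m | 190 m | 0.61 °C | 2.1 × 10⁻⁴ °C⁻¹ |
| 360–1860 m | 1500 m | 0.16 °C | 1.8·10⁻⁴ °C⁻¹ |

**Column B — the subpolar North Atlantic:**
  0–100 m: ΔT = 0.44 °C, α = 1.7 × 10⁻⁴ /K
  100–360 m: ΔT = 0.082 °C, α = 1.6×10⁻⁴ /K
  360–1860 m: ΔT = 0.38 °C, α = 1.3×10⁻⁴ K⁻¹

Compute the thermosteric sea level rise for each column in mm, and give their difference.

A Layer 1: 170 × 1.7 × 3.2×10⁻⁴ = 0.09248 m
A 190 × 2.1×10⁻⁴ × 0.61 = 0.024339 m
A 1.8×10⁻⁴ × 1500 × 0.16 = 0.04320 m
A total: 0.160019 m
B Layer 1: 100 × 1.7×10⁻⁴ × 0.44 = 0.00748 m
B Layer 2: 260 × 1.6×10⁻⁴ × 0.082 = 0.0034112 m
B 1500 × 1.3×10⁻⁴ × 0.38 = 0.07410 m
B total: 0.0849912 m
Difference: 0.160019 − 0.0849912 = 0.0750278 m

A: 160 mm; B: 85 mm; difference 75 mm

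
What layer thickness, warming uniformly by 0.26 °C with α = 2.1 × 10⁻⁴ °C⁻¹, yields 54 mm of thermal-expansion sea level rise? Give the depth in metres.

989 m

H = Δh/(αΔT) = 0.054 / (2.1×10⁻⁴ × 0.26) ≈ 989.0 m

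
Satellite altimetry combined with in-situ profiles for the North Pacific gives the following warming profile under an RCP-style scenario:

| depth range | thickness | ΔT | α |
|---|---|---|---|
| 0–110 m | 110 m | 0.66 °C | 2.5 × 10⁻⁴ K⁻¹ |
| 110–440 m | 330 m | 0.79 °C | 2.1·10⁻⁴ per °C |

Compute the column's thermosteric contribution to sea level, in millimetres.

Δh = 73 mm

Layer 1: 110 × 0.66 × 2.5×10⁻⁴ = 0.01815 m
110–440 m: 330 × 0.79 × 2.1×10⁻⁴ = 0.054747 m
Δh = 0.01815 + 0.054747 = 0.072897 m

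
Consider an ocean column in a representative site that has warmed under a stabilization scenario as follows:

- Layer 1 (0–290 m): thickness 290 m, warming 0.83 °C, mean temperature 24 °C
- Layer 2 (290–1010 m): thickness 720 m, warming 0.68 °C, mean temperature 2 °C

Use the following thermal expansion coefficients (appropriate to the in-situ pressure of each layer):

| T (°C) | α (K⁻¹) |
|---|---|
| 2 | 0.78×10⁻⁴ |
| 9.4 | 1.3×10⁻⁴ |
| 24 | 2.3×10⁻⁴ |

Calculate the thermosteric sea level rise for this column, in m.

Layer 1 at 24 °C → α = 2.3×10⁻⁴ K⁻¹
Layer 2 at 2 °C → α = 0.78×10⁻⁴ K⁻¹
2.3×10⁻⁴ × 290 × 0.83 = 0.055361 m
290–1010 m: 720 × 0.68 × 0.78×10⁻⁴ = 0.0381888 m
Δh = 0.055361 + 0.0381888 = 0.0935498 m ≈ 0.0935 m

Δh = 0.0935 m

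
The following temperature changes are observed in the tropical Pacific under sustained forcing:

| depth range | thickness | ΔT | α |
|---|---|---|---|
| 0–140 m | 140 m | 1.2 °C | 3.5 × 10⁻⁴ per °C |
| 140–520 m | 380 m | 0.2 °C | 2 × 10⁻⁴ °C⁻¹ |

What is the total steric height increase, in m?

3.5×10⁻⁴ × 1.2 × 140 = 0.05880 m
Layer 2: 0.2 × 2×10⁻⁴ × 380 = 0.01520 m
Δh = 0.05880 + 0.01520 = 0.07400 m ≈ 0.0740 m

about 0.0740 m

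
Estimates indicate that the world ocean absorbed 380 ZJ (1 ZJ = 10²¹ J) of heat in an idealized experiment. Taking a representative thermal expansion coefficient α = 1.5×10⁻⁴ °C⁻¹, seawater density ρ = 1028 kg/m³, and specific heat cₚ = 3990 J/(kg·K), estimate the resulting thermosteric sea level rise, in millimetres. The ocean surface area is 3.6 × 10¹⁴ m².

about 38.6 mm

Per unit area: Q = 380×10²¹ / (3.6×10¹⁴) ≈ 1.056×10⁹ J/m²
Δh = αQ/(ρcₚ) = 1.5×10⁻⁴ × 1.056×10⁹ / (1028 × 3990) ≈ 0.038618 m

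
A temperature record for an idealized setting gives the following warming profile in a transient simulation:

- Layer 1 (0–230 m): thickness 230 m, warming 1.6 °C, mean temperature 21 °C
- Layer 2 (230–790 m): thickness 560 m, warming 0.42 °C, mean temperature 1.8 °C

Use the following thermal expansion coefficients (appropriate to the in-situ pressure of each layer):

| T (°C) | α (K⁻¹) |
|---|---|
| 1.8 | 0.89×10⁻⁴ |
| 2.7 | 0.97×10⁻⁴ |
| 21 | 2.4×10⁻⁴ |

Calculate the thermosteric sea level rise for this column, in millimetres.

Layer 1 at 21 °C → α = 2.4×10⁻⁴ K⁻¹
Layer 2 at 1.8 °C → α = 0.89×10⁻⁴ K⁻¹
Layer 1: 2.4×10⁻⁴ × 1.6 × 230 = 0.08832 m
Layer 2: 0.42 × 0.89×10⁻⁴ × 560 = 0.0209328 m
Δh = 0.08832 + 0.0209328 = 0.1092528 m

109 mm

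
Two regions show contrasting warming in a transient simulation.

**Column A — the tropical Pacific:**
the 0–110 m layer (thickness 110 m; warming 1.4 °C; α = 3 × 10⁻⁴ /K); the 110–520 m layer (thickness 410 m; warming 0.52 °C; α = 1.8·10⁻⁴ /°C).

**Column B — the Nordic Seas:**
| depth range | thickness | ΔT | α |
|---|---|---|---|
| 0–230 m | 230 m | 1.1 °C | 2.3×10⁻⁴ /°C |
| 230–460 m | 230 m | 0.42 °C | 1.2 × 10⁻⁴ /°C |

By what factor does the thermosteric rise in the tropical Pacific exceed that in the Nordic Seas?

≈ 1.2×

A 0–110 m: 110 × 1.4 × 3×10⁻⁴ = 0.04620 m
A 110–520 m: 1.8×10⁻⁴ × 410 × 0.52 = 0.038376 m
A total: 0.084576 m
B 2.3×10⁻⁴ × 1.1 × 230 = 0.05819 m
B 230–460 m: 1.2×10⁻⁴ × 0.42 × 230 = 0.011592 m
B total: 0.069782 m
Ratio: 0.084576 / 0.069782 ≈ 1.212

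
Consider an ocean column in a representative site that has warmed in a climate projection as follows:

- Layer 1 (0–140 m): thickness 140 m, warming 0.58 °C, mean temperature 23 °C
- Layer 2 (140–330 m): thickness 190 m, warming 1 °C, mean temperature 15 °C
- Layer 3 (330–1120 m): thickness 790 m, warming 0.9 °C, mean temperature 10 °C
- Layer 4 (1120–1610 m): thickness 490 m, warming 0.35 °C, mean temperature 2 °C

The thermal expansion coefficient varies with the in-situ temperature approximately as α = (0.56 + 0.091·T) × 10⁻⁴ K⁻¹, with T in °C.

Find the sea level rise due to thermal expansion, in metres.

0.18 m of thermosteric rise

Layer 1: α = (0.56 + 0.091×23)×10⁻⁴ = 2.653×10⁻⁴ K⁻¹
Layer 2: α = (0.56 + 0.091×15)×10⁻⁴ = 1.925×10⁻⁴ K⁻¹
Layer 3: α = (0.56 + 0.091×10)×10⁻⁴ = 1.47×10⁻⁴ K⁻¹
Layer 4: α = (0.56 + 0.091×2)×10⁻⁴ = 0.742×10⁻⁴ K⁻¹
0–140 m: 0.58 × 140 × 2.653×10⁻⁴ = 0.02154236 m
1.925×10⁻⁴ × 190 × 1 = 0.036575 m
Layer 3: 0.9 × 790 × 1.47×10⁻⁴ = 0.104517 m
Layer 4: 490 × 0.742×10⁻⁴ × 0.35 = 0.0127253 m
Δh = 0.02154236 + 0.036575 + 0.104517 + 0.0127253 = 0.17535966 m ≈ 0.18 m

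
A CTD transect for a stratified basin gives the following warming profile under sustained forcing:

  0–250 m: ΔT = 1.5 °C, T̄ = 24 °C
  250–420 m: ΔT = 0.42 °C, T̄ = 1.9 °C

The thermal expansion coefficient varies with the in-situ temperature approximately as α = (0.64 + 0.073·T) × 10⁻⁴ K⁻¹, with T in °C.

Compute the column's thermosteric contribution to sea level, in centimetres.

about 9.53 cm

Layer 1: α = (0.64 + 0.073×24)×10⁻⁴ = 2.392×10⁻⁴ K⁻¹
Layer 2: α = (0.64 + 0.073×1.9)×10⁻⁴ = 0.7787×10⁻⁴ K⁻¹
Layer 1: 2.392×10⁻⁴ × 250 × 1.5 = 0.08970 m
Layer 2: 170 × 0.7787×10⁻⁴ × 0.42 = 0.005559918 m
Δh = 0.08970 + 0.005559918 = 0.095259918 m ≈ 9.53 cm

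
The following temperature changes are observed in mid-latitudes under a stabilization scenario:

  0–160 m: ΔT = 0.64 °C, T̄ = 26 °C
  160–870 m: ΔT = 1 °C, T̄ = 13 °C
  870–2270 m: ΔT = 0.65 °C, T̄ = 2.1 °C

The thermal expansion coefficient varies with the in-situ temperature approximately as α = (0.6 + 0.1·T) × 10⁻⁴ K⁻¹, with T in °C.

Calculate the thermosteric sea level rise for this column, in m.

Layer 1: α = (0.6 + 0.1×26)×10⁻⁴ = 3.2×10⁻⁴ K⁻¹
Layer 2: α = (0.6 + 0.1×13)×10⁻⁴ = 1.9×10⁻⁴ K⁻¹
Layer 3: α = (0.6 + 0.1×2.1)×10⁻⁴ = 0.81×10⁻⁴ K⁻¹
0–160 m: 160 × 0.64 × 3.2×10⁻⁴ = 0.032768 m
710 × 1.9×10⁻⁴ × 1 = 0.13490 m
0.81×10⁻⁴ × 0.65 × 1400 = 0.07371 m
Δh = 0.032768 + 0.13490 + 0.07371 = 0.241378 m

about 0.241 m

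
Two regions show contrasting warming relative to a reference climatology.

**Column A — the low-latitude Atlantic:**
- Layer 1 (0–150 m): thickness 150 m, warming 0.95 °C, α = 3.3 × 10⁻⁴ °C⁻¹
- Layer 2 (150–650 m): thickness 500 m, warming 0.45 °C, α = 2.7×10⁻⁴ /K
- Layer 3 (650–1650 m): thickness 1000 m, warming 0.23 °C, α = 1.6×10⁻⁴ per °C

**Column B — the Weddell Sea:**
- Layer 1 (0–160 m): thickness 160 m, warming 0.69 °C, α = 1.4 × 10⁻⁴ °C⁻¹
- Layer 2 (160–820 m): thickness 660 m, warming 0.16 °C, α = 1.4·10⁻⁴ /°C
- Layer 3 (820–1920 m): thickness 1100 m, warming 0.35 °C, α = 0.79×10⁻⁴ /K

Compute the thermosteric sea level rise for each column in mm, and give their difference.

A: 145 mm; B: 60.7 mm; difference 83.9 mm

A 150 × 0.95 × 3.3×10⁻⁴ = 0.047025 m
A Layer 2: 2.7×10⁻⁴ × 500 × 0.45 = 0.06075 m
A 650–1650 m: 1.6×10⁻⁴ × 1000 × 0.23 = 0.03680 m
A total: 0.144575 m
B 1.4×10⁻⁴ × 160 × 0.69 = 0.015456 m
B 160–820 m: 0.16 × 1.4×10⁻⁴ × 660 = 0.014784 m
B Layer 3: 0.35 × 0.79×10⁻⁴ × 1100 = 0.030415 m
B total: 0.060655 m
Difference: 0.144575 − 0.060655 = 0.08392 m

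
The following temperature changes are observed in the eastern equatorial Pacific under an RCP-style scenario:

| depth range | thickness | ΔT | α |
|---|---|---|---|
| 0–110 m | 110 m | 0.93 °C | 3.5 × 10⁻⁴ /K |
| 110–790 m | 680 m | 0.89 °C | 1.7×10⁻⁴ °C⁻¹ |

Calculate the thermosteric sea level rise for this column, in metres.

0.14 m of thermosteric rise

110 × 3.5×10⁻⁴ × 0.93 = 0.035805 m
680 × 0.89 × 1.7×10⁻⁴ = 0.102884 m
Δh = 0.035805 + 0.102884 = 0.138689 m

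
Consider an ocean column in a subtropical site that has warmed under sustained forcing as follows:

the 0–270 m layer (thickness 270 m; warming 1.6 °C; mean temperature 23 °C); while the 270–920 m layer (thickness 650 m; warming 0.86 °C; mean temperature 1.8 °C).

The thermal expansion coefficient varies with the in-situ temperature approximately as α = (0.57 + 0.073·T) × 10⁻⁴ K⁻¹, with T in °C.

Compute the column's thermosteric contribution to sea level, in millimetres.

Layer 1: α = (0.57 + 0.073×23)×10⁻⁴ = 2.249×10⁻⁴ K⁻¹
Layer 2: α = (0.57 + 0.073×1.8)×10⁻⁴ = 0.7014×10⁻⁴ K⁻¹
270 × 1.6 × 2.249×10⁻⁴ = 0.0971568 m
0.7014×10⁻⁴ × 650 × 0.86 = 0.03920826 m
Δh = 0.0971568 + 0.03920826 = 0.13636506 m

Δh = 136 mm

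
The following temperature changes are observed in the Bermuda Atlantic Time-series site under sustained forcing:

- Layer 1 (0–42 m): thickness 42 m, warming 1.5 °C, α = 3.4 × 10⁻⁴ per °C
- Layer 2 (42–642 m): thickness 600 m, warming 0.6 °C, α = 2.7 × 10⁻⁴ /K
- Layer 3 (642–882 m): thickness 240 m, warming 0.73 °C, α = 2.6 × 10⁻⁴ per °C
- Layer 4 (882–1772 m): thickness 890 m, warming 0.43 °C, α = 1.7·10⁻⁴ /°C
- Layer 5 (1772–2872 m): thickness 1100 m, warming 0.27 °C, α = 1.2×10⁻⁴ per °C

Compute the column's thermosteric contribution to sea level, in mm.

265 mm

Layer 1: 1.5 × 42 × 3.4×10⁻⁴ = 0.02142 m
Layer 2: 2.7×10⁻⁴ × 0.6 × 600 = 0.09720 m
642–882 m: 2.6×10⁻⁴ × 0.73 × 240 = 0.045552 m
882–1772 m: 1.7×10⁻⁴ × 890 × 0.43 = 0.065059 m
Layer 5: 1.2×10⁻⁴ × 1100 × 0.27 = 0.03564 m
Δh = 0.02142 + 0.09720 + 0.045552 + 0.065059 + 0.03564 = 0.264871 m ≈ 265 mm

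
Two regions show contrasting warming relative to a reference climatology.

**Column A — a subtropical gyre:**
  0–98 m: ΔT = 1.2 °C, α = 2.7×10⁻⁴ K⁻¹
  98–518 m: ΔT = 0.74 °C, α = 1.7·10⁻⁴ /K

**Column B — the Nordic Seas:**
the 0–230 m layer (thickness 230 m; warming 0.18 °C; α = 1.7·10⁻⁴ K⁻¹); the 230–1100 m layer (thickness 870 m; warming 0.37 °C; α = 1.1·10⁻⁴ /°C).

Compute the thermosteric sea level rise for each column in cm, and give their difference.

A: 8.5 cm; B: 4.2 cm; difference 4.2 cm

A 2.7×10⁻⁴ × 98 × 1.2 = 0.031752 m
A 98–518 m: 0.74 × 1.7×10⁻⁴ × 420 = 0.052836 m
A total: 0.084588 m
B 230 × 0.18 × 1.7×10⁻⁴ = 0.007038 m
B 230–1100 m: 0.37 × 1.1×10⁻⁴ × 870 = 0.035409 m
B total: 0.042447 m
Difference: 0.084588 − 0.042447 = 0.042141 m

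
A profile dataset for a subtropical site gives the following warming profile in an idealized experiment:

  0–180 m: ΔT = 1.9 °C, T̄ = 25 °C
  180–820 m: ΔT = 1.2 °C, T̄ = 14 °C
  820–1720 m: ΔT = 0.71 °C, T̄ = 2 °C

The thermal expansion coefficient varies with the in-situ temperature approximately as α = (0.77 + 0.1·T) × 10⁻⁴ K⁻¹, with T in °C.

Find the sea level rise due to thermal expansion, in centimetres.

Layer 1: α = (0.77 + 0.1×25)×10⁻⁴ = 3.27×10⁻⁴ K⁻¹
Layer 2: α = (0.77 + 0.1×14)×10⁻⁴ = 2.17×10⁻⁴ K⁻¹
Layer 3: α = (0.77 + 0.1×2)×10⁻⁴ = 0.97×10⁻⁴ K⁻¹
3.27×10⁻⁴ × 180 × 1.9 = 0.111834 m
Layer 2: 640 × 1.2 × 2.17×10⁻⁴ = 0.166656 m
Layer 3: 900 × 0.97×10⁻⁴ × 0.71 = 0.061983 m
Δh = 0.111834 + 0.166656 + 0.061983 = 0.340473 m

Δh ≈ 34 cm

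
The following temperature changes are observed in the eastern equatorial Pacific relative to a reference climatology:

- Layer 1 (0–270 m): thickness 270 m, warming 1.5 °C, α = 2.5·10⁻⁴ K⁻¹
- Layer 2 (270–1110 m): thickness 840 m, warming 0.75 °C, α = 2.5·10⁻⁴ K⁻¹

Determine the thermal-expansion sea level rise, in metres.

about 0.259 m

0–270 m: 270 × 2.5×10⁻⁴ × 1.5 = 0.10125 m
Layer 2: 840 × 0.75 × 2.5×10⁻⁴ = 0.15750 m
Δh = 0.10125 + 0.15750 = 0.25875 m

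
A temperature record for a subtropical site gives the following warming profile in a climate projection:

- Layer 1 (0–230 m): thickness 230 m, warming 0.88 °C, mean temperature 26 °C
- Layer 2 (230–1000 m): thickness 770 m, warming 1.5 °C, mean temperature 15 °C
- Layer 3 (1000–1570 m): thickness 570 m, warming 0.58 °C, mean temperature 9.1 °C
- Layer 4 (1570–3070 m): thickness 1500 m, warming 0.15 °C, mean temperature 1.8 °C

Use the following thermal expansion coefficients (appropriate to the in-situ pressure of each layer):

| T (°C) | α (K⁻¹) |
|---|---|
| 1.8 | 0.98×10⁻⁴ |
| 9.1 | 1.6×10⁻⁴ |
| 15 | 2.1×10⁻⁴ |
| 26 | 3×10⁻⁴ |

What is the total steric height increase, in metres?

Layer 1 at 26 °C → α = 3×10⁻⁴ K⁻¹
Layer 2 at 15 °C → α = 2.1×10⁻⁴ K⁻¹
Layer 3 at 9.1 °C → α = 1.6×10⁻⁴ K⁻¹
Layer 4 at 1.8 °C → α = 0.98×10⁻⁴ K⁻¹
Layer 1: 230 × 0.88 × 3×10⁻⁴ = 0.06072 m
Layer 2: 1.5 × 2.1×10⁻⁴ × 770 = 0.24255 m
1000–1570 m: 0.58 × 570 × 1.6×10⁻⁴ = 0.052896 m
Layer 4: 0.15 × 1500 × 0.98×10⁻⁴ = 0.02205 m
Δh = 0.06072 + 0.24255 + 0.052896 + 0.02205 = 0.378216 m ≈ 0.378 m

0.378 m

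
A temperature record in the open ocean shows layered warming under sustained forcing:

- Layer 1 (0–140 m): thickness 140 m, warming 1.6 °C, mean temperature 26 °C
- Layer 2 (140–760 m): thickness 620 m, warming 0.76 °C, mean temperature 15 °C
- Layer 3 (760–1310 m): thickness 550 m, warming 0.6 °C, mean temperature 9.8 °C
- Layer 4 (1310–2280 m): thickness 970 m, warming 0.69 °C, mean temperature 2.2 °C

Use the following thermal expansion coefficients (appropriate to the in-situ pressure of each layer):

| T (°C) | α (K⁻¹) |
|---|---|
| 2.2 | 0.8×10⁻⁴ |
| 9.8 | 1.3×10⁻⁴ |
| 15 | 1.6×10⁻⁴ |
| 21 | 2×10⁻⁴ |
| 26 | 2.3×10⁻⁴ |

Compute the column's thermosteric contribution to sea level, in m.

Δh = 0.223 m

Layer 1 at 26 °C → α = 2.3×10⁻⁴ K⁻¹
Layer 2 at 15 °C → α = 1.6×10⁻⁴ K⁻¹
Layer 3 at 9.8 °C → α = 1.3×10⁻⁴ K⁻¹
Layer 4 at 2.2 °C → α = 0.8×10⁻⁴ K⁻¹
1.6 × 2.3×10⁻⁴ × 140 = 0.05152 m
140–760 m: 1.6×10⁻⁴ × 0.76 × 620 = 0.075392 m
760–1310 m: 1.3×10⁻⁴ × 550 × 0.6 = 0.04290 m
0.8×10⁻⁴ × 970 × 0.69 = 0.053544 m
Δh = 0.05152 + 0.075392 + 0.04290 + 0.053544 = 0.223356 m ≈ 0.223 m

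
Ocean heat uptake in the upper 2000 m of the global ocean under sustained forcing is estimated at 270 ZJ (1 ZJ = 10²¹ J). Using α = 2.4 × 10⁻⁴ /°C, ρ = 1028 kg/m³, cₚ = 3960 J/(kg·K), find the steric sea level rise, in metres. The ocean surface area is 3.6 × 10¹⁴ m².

about 0.0442 m

Per unit area: Q = 270×10²¹ / (3.6×10¹⁴) = 7.5×10⁸ J/m²
Δh = αQ/(ρcₚ) = 2.4×10⁻⁴ × 7.5×10⁸ / (1028 × 3960) ≈ 0.044216 m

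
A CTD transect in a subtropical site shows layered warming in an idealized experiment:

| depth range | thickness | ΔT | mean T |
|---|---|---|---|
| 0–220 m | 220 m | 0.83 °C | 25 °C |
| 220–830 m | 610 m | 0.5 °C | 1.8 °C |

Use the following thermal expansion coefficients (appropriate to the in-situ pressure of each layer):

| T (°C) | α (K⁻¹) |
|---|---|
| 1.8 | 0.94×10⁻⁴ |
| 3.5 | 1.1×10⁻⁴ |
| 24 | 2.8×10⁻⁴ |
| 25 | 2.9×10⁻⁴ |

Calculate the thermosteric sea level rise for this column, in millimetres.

about 81.6 mm

Layer 1 at 25 °C → α = 2.9×10⁻⁴ K⁻¹
Layer 2 at 1.8 °C → α = 0.94×10⁻⁴ K⁻¹
0–220 m: 2.9×10⁻⁴ × 0.83 × 220 = 0.052954 m
Layer 2: 0.94×10⁻⁴ × 0.5 × 610 = 0.02867 m
Δh = 0.052954 + 0.02867 = 0.081624 m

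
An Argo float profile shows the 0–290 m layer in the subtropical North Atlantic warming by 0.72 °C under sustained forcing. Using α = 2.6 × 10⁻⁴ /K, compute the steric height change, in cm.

Δh = αΔT·H = 2.6×10⁻⁴ × 0.72 × 290 = 0.054288 m

5.43 cm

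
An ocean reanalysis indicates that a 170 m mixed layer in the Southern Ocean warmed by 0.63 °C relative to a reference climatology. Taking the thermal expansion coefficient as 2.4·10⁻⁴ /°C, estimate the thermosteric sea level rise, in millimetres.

Δh ≈ 26 mm

Δh = αΔT·H = 2.4×10⁻⁴ × 0.63 × 170 = 0.025704 m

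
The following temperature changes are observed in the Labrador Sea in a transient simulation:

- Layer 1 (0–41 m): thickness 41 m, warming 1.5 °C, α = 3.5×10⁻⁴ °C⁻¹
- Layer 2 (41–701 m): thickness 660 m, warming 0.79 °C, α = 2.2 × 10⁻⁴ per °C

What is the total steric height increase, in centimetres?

3.5×10⁻⁴ × 41 × 1.5 = 0.021525 m
2.2×10⁻⁴ × 660 × 0.79 = 0.114708 m
Δh = 0.021525 + 0.114708 = 0.136233 m

13.6 cm of thermosteric rise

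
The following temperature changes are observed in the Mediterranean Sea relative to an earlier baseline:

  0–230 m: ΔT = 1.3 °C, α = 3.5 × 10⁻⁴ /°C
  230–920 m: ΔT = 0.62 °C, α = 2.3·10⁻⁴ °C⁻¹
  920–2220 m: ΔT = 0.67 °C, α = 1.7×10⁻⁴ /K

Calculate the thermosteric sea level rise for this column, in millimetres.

Layer 1: 1.3 × 3.5×10⁻⁴ × 230 = 0.10465 m
0.62 × 2.3×10⁻⁴ × 690 = 0.098394 m
920–2220 m: 0.67 × 1300 × 1.7×10⁻⁴ = 0.14807 m
Δh = 0.10465 + 0.098394 + 0.14807 = 0.351114 m ≈ 351 mm

about 351 mm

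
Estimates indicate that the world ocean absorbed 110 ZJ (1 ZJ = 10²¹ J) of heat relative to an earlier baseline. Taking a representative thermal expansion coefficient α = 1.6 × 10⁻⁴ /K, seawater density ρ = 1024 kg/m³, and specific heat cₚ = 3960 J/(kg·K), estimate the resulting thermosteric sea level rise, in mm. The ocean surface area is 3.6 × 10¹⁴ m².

about 12.1 mm

Per unit area: Q = 110×10²¹ / (3.6×10¹⁴) ≈ 3.056×10⁸ J/m²
Δh = αQ/(ρcₚ) = 1.6×10⁻⁴ × 3.056×10⁸ / (1024 × 3960) ≈ 0.012058 m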